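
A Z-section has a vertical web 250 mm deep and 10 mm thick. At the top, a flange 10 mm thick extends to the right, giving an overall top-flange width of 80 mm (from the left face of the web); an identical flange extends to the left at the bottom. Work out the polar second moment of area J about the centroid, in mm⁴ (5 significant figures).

Treat the section as a set of non-overlapping primitives; coordinates are from the bounding-box lower-left.
Web: 10 × 250, A = 2 500 mm², y = 125 mm, Ī = 13 020 833 mm⁴.
Top flange (beyond web): 70 × 10, A = 700 mm², y = 245 mm, Ī = 5833.333 mm⁴.
Bottom flange (beyond web): 70 × 10, A = 700 mm², y = 5 mm, Ī = 5833.333 mm⁴.
Centroid: ȳ = ΣA·y / ΣA = 125 mm.
Transfer each piece to the centroidal x-axis using Ī + A·d² with d = y − 125:
  web: d = 0 mm → contributes +13 020 833 mm⁴
  top flange (beyond web): d = 120 mm → contributes +10 085 833 mm⁴
  bottom flange (beyond web): d = -120 mm → contributes +10 085 833 mm⁴
Total I = 33 192 500 mm⁴.
For the y-axis: x̄ = 75 mm.
Repeating about the centroidal y-axis gives I_y = 2 832 500 mm⁴.
Polar second moment: J = I_x + I_y = 36 025 000 mm⁴.

J ≈ 3.6025 × 10⁷ mm⁴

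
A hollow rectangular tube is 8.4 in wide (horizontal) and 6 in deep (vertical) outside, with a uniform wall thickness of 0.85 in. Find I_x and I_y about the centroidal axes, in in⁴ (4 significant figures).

I_x ≈ 106.8 in⁴, I_y ≈ 188.6 in⁴

Break the section into simple shapes (no overlaps), measuring from the bottom-left corner of the bounding box.
Outer rectangle: 8.4 × 6, A = 50.4 in², y = 3 in, Ī = 151.2 in⁴.
Inner void (subtracted): 6.7 × 4.3, A = 28.81 in², y = 3 in, Ī = 44.3914 in⁴.
By symmetry the centroid is at mid-height, ȳ = 3 in.
All pieces are centred on the centroidal x-axis, so I = ΣĪ (holes subtracted) = 106.809 in⁴.
Repeating about the centroidal y-axis gives I_y = 188.579 in⁴.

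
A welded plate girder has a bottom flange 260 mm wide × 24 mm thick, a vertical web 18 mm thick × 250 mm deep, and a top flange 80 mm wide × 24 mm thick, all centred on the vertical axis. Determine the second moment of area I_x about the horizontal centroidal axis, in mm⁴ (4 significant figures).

I_x ≈ 1.493 × 10⁸ mm⁴

Split into non-overlapping primitives; take the origin at the lower-left of the bounding box.
Bottom plate: 260 × 24, A = 6 240 mm², y = 12 mm, Ī = 299 520 mm⁴.
Web plate: 18 × 250, A = 4 500 mm², y = 149 mm, Ī = 23 437 500 mm⁴.
Top plate: 80 × 24, A = 1 920 mm², y = 286 mm, Ī = 92 160 mm⁴.
Centroid: ȳ = ΣA·y / ΣA = 102.251 mm.
Transfer each piece to the horizontal centroidal axis using Ī + A·d² with d = y − 102.251:
  bottom plate: d = -90.2512 mm → contributes +51 126 045 mm⁴
  web plate: d = 46.7488 mm → contributes +33 272 033 mm⁴
  top plate: d = 183.749 mm → contributes +64 918 324 mm⁴
Total I = 149 316 401 mm⁴.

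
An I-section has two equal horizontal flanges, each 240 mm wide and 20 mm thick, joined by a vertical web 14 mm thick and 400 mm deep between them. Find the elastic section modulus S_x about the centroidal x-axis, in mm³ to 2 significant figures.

Split into non-overlapping primitives; take the origin at the lower-left of the bounding box.
Bottom flange: 240 × 20, A = 4 800 mm², y = 10 mm, Ī = 160 000 mm⁴.
Web: 14 × 400, A = 5 600 mm², y = 220 mm, Ī = 74 666 667 mm⁴.
Top flange: 240 × 20, A = 4 800 mm², y = 430 mm, Ī = 160 000 mm⁴.
By symmetry the centroid is at mid-height, ȳ = 220 mm.
Transfer each piece to the centroidal x-axis using Ī + A·d² with d = y − 220:
  bottom flange: d = -210 mm → contributes +211 840 000 mm⁴
  web: d = 0 mm → contributes +74 666 667 mm⁴
  top flange: d = 210 mm → contributes +211 840 000 mm⁴
Total I = 498 346 667 mm⁴.
Extreme fibre distance c = 220 mm; S = I/c = 2 265 212 mm³.

S_x ≈ 2.3 × 10⁶ mm³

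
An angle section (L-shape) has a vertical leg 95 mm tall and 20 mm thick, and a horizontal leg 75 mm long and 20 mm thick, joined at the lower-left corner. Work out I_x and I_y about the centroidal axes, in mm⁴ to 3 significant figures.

Decompose the section into non-overlapping parts with the origin at the bottom-left of its bounding rectangle.
Vertical leg: 20 × 95, A = 1 900 mm², y = 47.5 mm, Ī = 1 428 958 mm⁴.
Horizontal leg (remainder): 55 × 20, A = 1 100 mm², y = 10 mm, Ī = 36 667 mm⁴.
Centroid: ȳ = ΣA·y / ΣA = 33.75 mm.
Transfer each piece to the centroidal x-axis using Ī + A·d² with d = y − 33.75:
  vertical leg: d = 13.75 mm → contributes +1 788 177 mm⁴
  horizontal leg (remainder): d = -23.75 mm → contributes +657 135 mm⁴
Total I = 2 445 313 mm⁴.
For the y-axis: x̄ = 23.75 mm.
Repeating about the centroidal y-axis gives I_y = 1 320 313 mm⁴.

I_x ≈ 2.45 × 10⁶ mm⁴, I_y ≈ 1.32 × 10⁶ mm⁴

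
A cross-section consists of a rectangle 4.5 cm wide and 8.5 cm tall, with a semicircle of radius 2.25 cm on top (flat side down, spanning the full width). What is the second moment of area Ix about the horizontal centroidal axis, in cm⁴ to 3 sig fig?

Ix ≈ 411 cm⁴

Break the section into simple shapes (no overlaps), measuring from the bottom-left corner of the bounding box.
Rectangular body: 4.5 × 8.5, A = 38.25 cm², y = 4.25 cm, Ī = 230.3 cm⁴.
Semicircular cap: semicircle r = 2.25, A = 7.9522 cm², y = 9.4549 cm, Ī = 2.813 cm⁴.
Centroid: ȳ = ΣA·y / ΣA = 5.1459 cm.
Transfer each piece to the horizontal centroidal axis using Ī + A·d² with d = y − 5.1459:
  rectangular body: d = -0.89585 cm → contributes +260.99 cm⁴
  semicircular cap: d = 4.3091 cm → contributes +150.47 cm⁴
Total I = 411.46 cm⁴.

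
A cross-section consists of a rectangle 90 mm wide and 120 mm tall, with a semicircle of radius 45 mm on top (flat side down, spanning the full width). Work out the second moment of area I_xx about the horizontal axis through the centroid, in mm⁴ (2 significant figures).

I_xx ≈ 2.9 × 10⁷ mm⁴

Decompose the section into non-overlapping parts with the origin at the bottom-left of its bounding rectangle.
Rectangular body: 90 × 120, A = 10 800 mm², y = 60 mm, Ī = 12 960 000 mm⁴.
Semicircular cap: semicircle r = 45, A = 3 181 mm², y = 139.1 mm, Ī = 450 072 mm⁴.
Centroid: ȳ = ΣA·y / ΣA = 78 mm.
Transfer each piece to the horizontal axis through the centroid using Ī + A·d² with d = y − 78:
  rectangular body: d = -18 mm → contributes +16 457 705 mm⁴
  semicircular cap: d = 61.1 mm → contributes +12 325 848 mm⁴
Total I = 28 783 553 mm⁴.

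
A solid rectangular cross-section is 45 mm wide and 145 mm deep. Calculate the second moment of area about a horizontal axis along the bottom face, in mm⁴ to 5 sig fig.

The section: 45 × 145, A = 6 525 mm², y = 72.5 mm, Ī = 11 432 344 mm⁴.
Transfer it to a horizontal axis along the bottom face using Ī + A·d² with d = y − 0:
  the section: d = 72.5 mm → contributes +45 729 375 mm⁴
Total I = 45 729 375 mm⁴.

I_base ≈ 4.5729 × 10⁷ mm⁴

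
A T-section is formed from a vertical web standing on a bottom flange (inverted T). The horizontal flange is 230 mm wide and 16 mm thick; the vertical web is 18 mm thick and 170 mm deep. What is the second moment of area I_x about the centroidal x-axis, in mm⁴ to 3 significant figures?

I_x ≈ 2.19 × 10⁷ mm⁴

Break the section into simple shapes (no overlaps), measuring from the bottom-left corner of the bounding box.
Flange: 230 × 16, A = 3 680 mm², y = 8 mm, Ī = 78 507 mm⁴.
Web: 18 × 170, A = 3 060 mm², y = 101 mm, Ī = 7 369 500 mm⁴.
Centroid: ȳ = ΣA·y / ΣA = 50.223 mm.
Transfer each piece to the centroidal x-axis using Ī + A·d² with d = y − 50.223:
  flange: d = -42.223 mm → contributes +6 639 004 mm⁴
  web: d = 50.777 mm → contributes +15 259 249 mm⁴
Total I = 21 898 253 mm⁴.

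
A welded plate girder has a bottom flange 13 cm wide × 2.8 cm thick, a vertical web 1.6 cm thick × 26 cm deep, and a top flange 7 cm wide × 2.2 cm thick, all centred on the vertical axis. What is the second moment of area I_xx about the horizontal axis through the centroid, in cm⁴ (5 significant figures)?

I_xx ≈ 1.1974 × 10⁴ cm⁴

Decompose the section into non-overlapping parts with the origin at the bottom-left of its bounding rectangle.
Bottom plate: 13 × 2.8, A = 36.4 cm², y = 1.4 cm, Ī = 23.78133 cm⁴.
Web plate: 1.6 × 26, A = 41.6 cm², y = 15.8 cm, Ī = 2343.467 cm⁴.
Top plate: 7 × 2.2, A = 15.4 cm², y = 29.9 cm, Ī = 6.211333 cm⁴.
Centroid: ȳ = ΣA·y / ΣA = 12.51285 cm.
Transfer each piece to the horizontal axis through the centroid using Ī + A·d² with d = y − 12.51285:
  bottom plate: d = -11.11285 cm → contributes +4519.014 cm⁴
  web plate: d = 3.287152 cm → contributes +2792.97 cm⁴
  top plate: d = 17.38715 cm → contributes +4661.832 cm⁴
Total I = 11973.82 cm⁴.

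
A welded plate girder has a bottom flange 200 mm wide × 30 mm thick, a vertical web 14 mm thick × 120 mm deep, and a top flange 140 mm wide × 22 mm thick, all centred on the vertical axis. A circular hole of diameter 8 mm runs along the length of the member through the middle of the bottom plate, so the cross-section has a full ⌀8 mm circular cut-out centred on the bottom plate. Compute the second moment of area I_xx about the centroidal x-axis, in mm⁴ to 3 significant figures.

Treat the section as a set of non-overlapping primitives; coordinates are from the bounding-box lower-left.
Bottom plate: 200 × 30, A = 6 000 mm², y = 15 mm, Ī = 450 000 mm⁴.
Web plate: 14 × 120, A = 1 680 mm², y = 90 mm, Ī = 2 016 000 mm⁴.
Top plate: 140 × 22, A = 3 080 mm², y = 161 mm, Ī = 124 227 mm⁴.
Hole (subtracted): ⌀8, A = 50.265 mm², y = 15 mm, Ī = 201.06 mm⁴.
Centroid: ȳ = ΣA·y / ΣA = 68.753 mm.
Transfer each piece to the centroidal x-axis using Ī + A·d² with d = y − 68.753:
  bottom plate: d = -53.753 mm → contributes +17 786 288 mm⁴
  web plate: d = 21.247 mm → contributes +2 774 413 mm⁴
  top plate: d = 92.247 mm → contributes +26 333 533 mm⁴
  hole: d = -53.753 mm → contributes −145 437 mm⁴
Total I = 46 748 798 mm⁴.

I_xx ≈ 4.67 × 10⁷ mm⁴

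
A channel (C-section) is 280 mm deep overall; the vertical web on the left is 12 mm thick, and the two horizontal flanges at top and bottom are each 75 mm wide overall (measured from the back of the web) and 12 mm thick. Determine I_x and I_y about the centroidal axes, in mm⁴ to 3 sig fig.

Break the section into simple shapes (no overlaps), measuring from the bottom-left corner of the bounding box.
Web: 12 × 280, A = 3 360 mm², y = 140 mm, Ī = 21 952 000 mm⁴.
Top flange (beyond web): 63 × 12, A = 756 mm², y = 274 mm, Ī = 9 072 mm⁴.
Bottom flange (beyond web): 63 × 12, A = 756 mm², y = 6 mm, Ī = 9 072 mm⁴.
By symmetry the centroid is at mid-height, ȳ = 140 mm.
Transfer each piece to the centroidal x-axis using Ī + A·d² with d = y − 140:
  web: d = 0 mm → contributes +21 952 000 mm⁴
  top flange (beyond web): d = 134 mm → contributes +13 583 808 mm⁴
  bottom flange (beyond web): d = -134 mm → contributes +13 583 808 mm⁴
Total I = 49 119 616 mm⁴.
For the y-axis: x̄ = 17.638 mm.
Repeating about the centroidal y-axis gives I_y = 2 006 793 mm⁴.

I_x ≈ 4.91 × 10⁷ mm⁴, I_y ≈ 2.01 × 10⁶ mm⁴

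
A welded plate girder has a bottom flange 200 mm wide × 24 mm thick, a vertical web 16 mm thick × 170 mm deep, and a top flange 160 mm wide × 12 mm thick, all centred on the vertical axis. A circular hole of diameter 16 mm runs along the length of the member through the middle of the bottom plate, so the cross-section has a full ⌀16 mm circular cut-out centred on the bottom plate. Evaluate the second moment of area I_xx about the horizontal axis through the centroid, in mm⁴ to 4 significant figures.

Treat the section as a set of non-overlapping primitives; coordinates are from the bounding-box lower-left.
Bottom plate: 200 × 24, A = 4 800 mm², y = 12 mm, Ī = 230 400 mm⁴.
Web plate: 16 × 170, A = 2 720 mm², y = 109 mm, Ī = 6 550 667 mm⁴.
Top plate: 160 × 12, A = 1 920 mm², y = 200 mm, Ī = 23 040 mm⁴.
Hole (subtracted): ⌀16, A = 201.062 mm², y = 12 mm, Ī = 3216.99 mm⁴.
Centroid: ȳ = ΣA·y / ΣA = 79.6268 mm.
Transfer each piece to the horizontal axis through the centroid using Ī + A·d² with d = y − 79.6268:
  bottom plate: d = -67.6268 mm → contributes +22 182 656 mm⁴
  web plate: d = 29.3732 mm → contributes +8 897 438 mm⁴
  top plate: d = 120.373 mm → contributes +27 843 269 mm⁴
  hole: d = -67.6268 mm → contributes −922 751 mm⁴
Total I = 58 000 613 mm⁴.

I_xx ≈ 5.800 × 10⁷ mm⁴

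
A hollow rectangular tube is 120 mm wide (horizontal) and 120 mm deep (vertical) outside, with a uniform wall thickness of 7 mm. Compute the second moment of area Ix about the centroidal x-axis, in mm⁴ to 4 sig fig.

Split into non-overlapping primitives; take the origin at the lower-left of the bounding box.
Outer rectangle: 120 × 120, A = 14 400 mm², y = 60 mm, Ī = 17 280 000 mm⁴.
Inner void (subtracted): 106 × 106, A = 11 236 mm², y = 60 mm, Ī = 10 520 641 mm⁴.
By symmetry the centroid is at mid-height, ȳ = 60 mm.
All pieces are centred on the centroidal x-axis, so I = ΣĪ (holes subtracted) = 6 759 359 mm⁴.

Ix ≈ 6.759 × 10⁶ mm⁴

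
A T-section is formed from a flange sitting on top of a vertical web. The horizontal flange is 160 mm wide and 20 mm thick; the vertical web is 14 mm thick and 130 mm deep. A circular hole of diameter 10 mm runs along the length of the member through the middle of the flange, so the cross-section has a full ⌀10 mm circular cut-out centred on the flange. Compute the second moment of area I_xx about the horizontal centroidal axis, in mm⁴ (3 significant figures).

Split into non-overlapping primitives; take the origin at the lower-left of the bounding box.
Flange: 160 × 20, A = 3 200 mm², y = 140 mm, Ī = 106 667 mm⁴.
Web: 14 × 130, A = 1 820 mm², y = 65 mm, Ī = 2 563 167 mm⁴.
Hole (subtracted): ⌀10, A = 78.54 mm², y = 140 mm, Ī = 490.87 mm⁴.
Centroid: ȳ = ΣA·y / ΣA = 112.38 mm.
Transfer each piece to the horizontal centroidal axis using Ī + A·d² with d = y − 112.38:
  flange: d = 27.623 mm → contributes +2 548 436 mm⁴
  web: d = -47.377 mm → contributes +6 648 231 mm⁴
  hole: d = 27.623 mm → contributes −60 421 mm⁴
Total I = 9 136 246 mm⁴.

I_xx ≈ 9.14 × 10⁶ mm⁴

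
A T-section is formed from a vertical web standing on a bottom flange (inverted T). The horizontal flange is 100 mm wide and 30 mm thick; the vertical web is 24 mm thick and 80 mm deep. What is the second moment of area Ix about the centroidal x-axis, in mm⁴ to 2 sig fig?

Ix ≈ 4.8 × 10⁶ mm⁴

Decompose the section into non-overlapping parts with the origin at the bottom-left of its bounding rectangle.
Flange: 100 × 30, A = 3 000 mm², y = 15 mm, Ī = 225 000 mm⁴.
Web: 24 × 80, A = 1 920 mm², y = 70 mm, Ī = 1 024 000 mm⁴.
Centroid: ȳ = ΣA·y / ΣA = 36.46 mm.
Transfer each piece to the centroidal x-axis using Ī + A·d² with d = y − 36.46:
  flange: d = -21.46 mm → contributes +1 607 035 mm⁴
  web: d = 33.54 mm → contributes +3 183 429 mm⁴
Total I = 4 790 463 mm⁴.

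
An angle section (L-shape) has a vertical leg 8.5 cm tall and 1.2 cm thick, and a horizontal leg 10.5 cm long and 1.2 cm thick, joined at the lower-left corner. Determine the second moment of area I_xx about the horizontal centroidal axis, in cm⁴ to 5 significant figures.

I_xx ≈ 133.75 cm⁴

Treat the section as a set of non-overlapping primitives; coordinates are from the bounding-box lower-left.
Vertical leg: 1.2 × 8.5, A = 10.2 cm², y = 4.25 cm, Ī = 61.4125 cm⁴.
Horizontal leg (remainder): 9.3 × 1.2, A = 11.16 cm², y = 0.6 cm, Ī = 1.3392 cm⁴.
Centroid: ȳ = ΣA·y / ΣA = 2.342978 cm.
Transfer each piece to the horizontal centroidal axis using Ī + A·d² with d = y − 2.342978:
  vertical leg: d = 1.907022 cm → contributes +98.50719 cm⁴
  horizontal leg (remainder): d = -1.742978 cm → contributes +35.24295 cm⁴
Total I = 133.7501 cm⁴.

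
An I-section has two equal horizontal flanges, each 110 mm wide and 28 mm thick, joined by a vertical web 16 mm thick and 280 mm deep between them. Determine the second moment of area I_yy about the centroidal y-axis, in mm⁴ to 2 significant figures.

I_yy ≈ 6.3 × 10⁶ mm⁴

Treat the section as a set of non-overlapping primitives; coordinates are from the bounding-box lower-left.
Bottom flange: 110 × 28, A = 3 080 mm², x = 55 mm, Ī = 3 105 667 mm⁴.
Web: 16 × 280, A = 4 480 mm², x = 55 mm, Ī = 95 573 mm⁴.
Top flange: 110 × 28, A = 3 080 mm², x = 55 mm, Ī = 3 105 667 mm⁴.
By symmetry the centroid is at mid-width, x̄ = 55 mm.
All pieces are centred on the centroidal y-axis, so I = ΣĪ = 6 306 907 mm⁴.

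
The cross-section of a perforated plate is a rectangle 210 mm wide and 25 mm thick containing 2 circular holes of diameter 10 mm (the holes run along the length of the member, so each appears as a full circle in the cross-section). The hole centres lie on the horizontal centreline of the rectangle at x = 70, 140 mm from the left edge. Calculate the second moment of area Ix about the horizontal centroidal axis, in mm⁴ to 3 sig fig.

Decompose the section into non-overlapping parts with the origin at the bottom-left of its bounding rectangle.
Plate: 210 × 25, A = 5 250 mm², y = 12.5 mm, Ī = 273 438 mm⁴.
Hole 1 (subtracted): ⌀10, A = 78.54 mm², y = 12.5 mm, Ī = 490.87 mm⁴.
Hole 2 (subtracted): ⌀10, A = 78.54 mm², y = 12.5 mm, Ī = 490.87 mm⁴.
By symmetry the centroid is at mid-height, ȳ = 12.5 mm.
All pieces are centred on the horizontal centroidal axis, so I = ΣĪ (holes subtracted) = 272 456 mm⁴.

Ix ≈ 2.72 × 10⁵ mm⁴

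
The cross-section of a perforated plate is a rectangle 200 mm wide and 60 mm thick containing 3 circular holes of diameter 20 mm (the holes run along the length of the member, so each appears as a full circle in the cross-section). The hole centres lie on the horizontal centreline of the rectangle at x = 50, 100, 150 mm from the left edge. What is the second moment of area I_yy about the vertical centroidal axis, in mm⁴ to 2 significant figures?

I_yy ≈ 3.8 × 10⁷ mm⁴

Split into non-overlapping primitives; take the origin at the lower-left of the bounding box.
Plate: 200 × 60, A = 12 000 mm², x = 100 mm, Ī = 40 000 000 mm⁴.
Hole 1 (subtracted): ⌀20, A = 314.2 mm², x = 50 mm, Ī = 7 854 mm⁴.
Hole 2 (subtracted): ⌀20, A = 314.2 mm², x = 100 mm, Ī = 7 854 mm⁴.
Hole 3 (subtracted): ⌀20, A = 314.2 mm², x = 150 mm, Ī = 7 854 mm⁴.
By symmetry the centroid is at mid-width, x̄ = 100 mm.
Transfer each piece to the vertical centroidal axis using Ī + A·d² with d = x − 100:
  plate: d = 0 mm → contributes +40 000 000 mm⁴
  hole 1: d = -50 mm → contributes −793 252 mm⁴
  hole 2: d = 0 mm → contributes −7 854 mm⁴
  hole 3: d = 50 mm → contributes −793 252 mm⁴
Total I = 38 405 642 mm⁴.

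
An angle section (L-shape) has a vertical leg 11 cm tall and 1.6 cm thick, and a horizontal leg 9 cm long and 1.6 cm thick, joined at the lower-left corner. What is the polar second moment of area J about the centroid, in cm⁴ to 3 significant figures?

J ≈ 537 cm⁴

Decompose the section into non-overlapping parts with the origin at the bottom-left of its bounding rectangle.
Vertical leg: 1.6 × 11, A = 17.6 cm², y = 5.5 cm, Ī = 177.47 cm⁴.
Horizontal leg (remainder): 7.4 × 1.6, A = 11.84 cm², y = 0.8 cm, Ī = 2.5259 cm⁴.
Centroid: ȳ = ΣA·y / ΣA = 3.6098 cm.
Transfer each piece to the centroidal x-axis using Ī + A·d² with d = y − 3.6098:
  vertical leg: d = 1.8902 cm → contributes +240.35 cm⁴
  horizontal leg (remainder): d = -2.8098 cm → contributes +96.001 cm⁴
Total I = 336.35 cm⁴.
For the y-axis: x̄ = 2.6098 cm.
Repeating about the centroidal y-axis gives I_y = 201.12 cm⁴.
Polar second moment: J = I_x + I_y = 537.47 cm⁴.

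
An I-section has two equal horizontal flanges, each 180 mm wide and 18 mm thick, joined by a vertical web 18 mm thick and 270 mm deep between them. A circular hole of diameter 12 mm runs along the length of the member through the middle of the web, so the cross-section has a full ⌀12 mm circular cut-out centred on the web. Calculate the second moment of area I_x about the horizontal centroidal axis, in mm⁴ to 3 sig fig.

Decompose the section into non-overlapping parts with the origin at the bottom-left of its bounding rectangle.
Bottom flange: 180 × 18, A = 3 240 mm², y = 9 mm, Ī = 87 480 mm⁴.
Web: 18 × 270, A = 4 860 mm², y = 153 mm, Ī = 29 524 500 mm⁴.
Top flange: 180 × 18, A = 3 240 mm², y = 297 mm, Ī = 87 480 mm⁴.
Hole (subtracted): ⌀12, A = 113.1 mm², y = 153 mm, Ī = 1017.9 mm⁴.
By symmetry the centroid is at mid-height, ȳ = 153 mm.
Transfer each piece to the horizontal centroidal axis using Ī + A·d² with d = y − 153:
  bottom flange: d = -144 mm → contributes +67 272 120 mm⁴
  web: d = 0 mm → contributes +29 524 500 mm⁴
  top flange: d = 144 mm → contributes +67 272 120 mm⁴
  hole: d = 0 mm → contributes −1017.9 mm⁴
Total I = 164 067 722 mm⁴.

I_x ≈ 1.64 × 10⁸ mm⁴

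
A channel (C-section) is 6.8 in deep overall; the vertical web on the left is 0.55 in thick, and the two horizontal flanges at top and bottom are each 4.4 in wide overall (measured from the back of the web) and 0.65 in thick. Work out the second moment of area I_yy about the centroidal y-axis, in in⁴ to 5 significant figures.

I_yy ≈ 16.637 in⁴

Split into non-overlapping primitives; take the origin at the lower-left of the bounding box.
Web: 0.55 × 6.8, A = 3.74 in², x = 0.275 in, Ī = 0.09427917 in⁴.
Top flange (beyond web): 3.85 × 0.65, A = 2.5025 in², x = 2.475 in, Ī = 3.091109 in⁴.
Bottom flange (beyond web): 3.85 × 0.65, A = 2.5025 in², x = 2.475 in, Ī = 3.091109 in⁴.
Centroid: x̄ = ΣA·x / ΣA = 1.534119 in.
Transfer each piece to the centroidal y-axis using Ī + A·d² with d = x − 1.534119:
  web: d = -1.259119 in → contributes +6.023608 in⁴
  top flange (beyond web): d = 0.9408805 in → contributes +5.306462 in⁴
  bottom flange (beyond web): d = 0.9408805 in → contributes +5.306462 in⁴
Total I = 16.63653 in⁴.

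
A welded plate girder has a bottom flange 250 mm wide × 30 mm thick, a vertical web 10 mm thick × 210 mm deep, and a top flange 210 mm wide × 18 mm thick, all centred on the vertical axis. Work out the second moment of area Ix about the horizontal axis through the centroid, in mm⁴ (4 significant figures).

Ix ≈ 1.491 × 10⁸ mm⁴

Break the section into simple shapes (no overlaps), measuring from the bottom-left corner of the bounding box.
Bottom plate: 250 × 30, A = 7 500 mm², y = 15 mm, Ī = 562 500 mm⁴.
Web plate: 10 × 210, A = 2 100 mm², y = 135 mm, Ī = 7 717 500 mm⁴.
Top plate: 210 × 18, A = 3 780 mm², y = 249 mm, Ī = 102 060 mm⁴.
Centroid: ȳ = ΣA·y / ΣA = 99.9417 mm.
Transfer each piece to the horizontal axis through the centroid using Ī + A·d² with d = y − 99.9417:
  bottom plate: d = -84.9417 mm → contributes +54 675 698 mm⁴
  web plate: d = 35.0583 mm → contributes +10 298 577 mm⁴
  top plate: d = 149.058 mm → contributes +84 087 520 mm⁴
Total I = 149 061 795 mm⁴.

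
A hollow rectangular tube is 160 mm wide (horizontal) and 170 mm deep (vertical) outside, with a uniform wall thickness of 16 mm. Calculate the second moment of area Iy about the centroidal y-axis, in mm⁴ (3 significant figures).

Iy ≈ 3.39 × 10⁷ mm⁴

Split into non-overlapping primitives; take the origin at the lower-left of the bounding box.
Outer rectangle: 160 × 170, A = 27 200 mm², x = 80 mm, Ī = 58 026 667 mm⁴.
Inner void (subtracted): 128 × 138, A = 17 664 mm², x = 80 mm, Ī = 24 117 248 mm⁴.
By symmetry the centroid is at mid-width, x̄ = 80 mm.
All pieces are centred on the centroidal y-axis, so I = ΣĪ (holes subtracted) = 33 909 419 mm⁴.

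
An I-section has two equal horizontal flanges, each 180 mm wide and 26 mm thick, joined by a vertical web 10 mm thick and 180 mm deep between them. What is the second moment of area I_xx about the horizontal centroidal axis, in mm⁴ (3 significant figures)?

I_xx ≈ 1.05 × 10⁸ mm⁴

Treat the section as a set of non-overlapping primitives; coordinates are from the bounding-box lower-left.
Bottom flange: 180 × 26, A = 4 680 mm², y = 13 mm, Ī = 263 640 mm⁴.
Web: 10 × 180, A = 1 800 mm², y = 116 mm, Ī = 4 860 000 mm⁴.
Top flange: 180 × 26, A = 4 680 mm², y = 219 mm, Ī = 263 640 mm⁴.
By symmetry the centroid is at mid-height, ȳ = 116 mm.
Transfer each piece to the horizontal centroidal axis using Ī + A·d² with d = y − 116:
  bottom flange: d = -103 mm → contributes +49 913 760 mm⁴
  web: d = 0 mm → contributes +4 860 000 mm⁴
  top flange: d = 103 mm → contributes +49 913 760 mm⁴
Total I = 104 687 520 mm⁴.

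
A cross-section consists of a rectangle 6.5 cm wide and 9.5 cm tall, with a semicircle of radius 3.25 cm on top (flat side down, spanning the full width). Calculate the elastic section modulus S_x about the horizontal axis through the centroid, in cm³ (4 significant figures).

S_x ≈ 144.4 cm³

Decompose the section into non-overlapping parts with the origin at the bottom-left of its bounding rectangle.
Rectangular body: 6.5 × 9.5, A = 61.75 cm², y = 4.75 cm, Ī = 464.411 cm⁴.
Semicircular cap: semicircle r = 3.25, A = 16.5915 cm², y = 10.8793 cm, Ī = 12.2452 cm⁴.
Centroid: ȳ = ΣA·y / ΣA = 6.0481 cm.
Transfer each piece to the horizontal axis through the centroid using Ī + A·d² with d = y − 6.0481:
  rectangular body: d = -1.2981 cm → contributes +568.464 cm⁴
  semicircular cap: d = 4.83124 cm → contributes +399.507 cm⁴
Total I = 967.971 cm⁴.
Extreme fibre distance c = 6.7019 cm; S = I/c = 144.432 cm³.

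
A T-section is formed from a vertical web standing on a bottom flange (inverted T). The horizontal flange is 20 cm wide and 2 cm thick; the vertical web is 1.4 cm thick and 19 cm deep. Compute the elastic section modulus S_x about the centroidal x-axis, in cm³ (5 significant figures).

S_x ≈ 162.90 cm³

Treat the section as a set of non-overlapping primitives; coordinates are from the bounding-box lower-left.
Flange: 20 × 2, A = 40 cm², y = 1 cm, Ī = 13.33333 cm⁴.
Web: 1.4 × 19, A = 26.6 cm², y = 11.5 cm, Ī = 800.2167 cm⁴.
Centroid: ȳ = ΣA·y / ΣA = 5.193694 cm.
Transfer each piece to the centroidal x-axis using Ī + A·d² with d = y − 5.193694:
  flange: d = -4.193694 cm → contributes +716.816 cm⁴
  web: d = 6.306306 cm → contributes +1858.085 cm⁴
Total I = 2574.901 cm⁴.
Extreme fibre distance c = 15.80631 cm; S = I/c = 162.9034 cm³.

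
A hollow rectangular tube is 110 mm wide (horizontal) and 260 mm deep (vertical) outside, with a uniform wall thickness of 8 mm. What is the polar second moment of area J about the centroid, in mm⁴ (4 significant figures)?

J ≈ 5.927 × 10⁷ mm⁴

Break the section into simple shapes (no overlaps), measuring from the bottom-left corner of the bounding box.
Outer rectangle: 110 × 260, A = 28 600 mm², y = 130 mm, Ī = 161 113 333 mm⁴.
Inner void (subtracted): 94 × 244, A = 22 936 mm², y = 130 mm, Ī = 113 793 141 mm⁴.
By symmetry the centroid is at mid-height, ȳ = 130 mm.
All pieces are centred on the centroidal x-axis, so I = ΣĪ (holes subtracted) = 47 320 192 mm⁴.
Repeating about the centroidal y-axis gives I_y = 11 949 792 mm⁴.
Polar second moment: J = I_x + I_y = 59 269 984 mm⁴.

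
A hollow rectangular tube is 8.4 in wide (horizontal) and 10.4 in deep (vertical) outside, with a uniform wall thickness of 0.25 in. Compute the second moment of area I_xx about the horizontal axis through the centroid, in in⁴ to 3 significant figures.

Decompose the section into non-overlapping parts with the origin at the bottom-left of its bounding rectangle.
Outer rectangle: 8.4 × 10.4, A = 87.36 in², y = 5.2 in, Ī = 787.4 in⁴.
Inner void (subtracted): 7.9 × 9.9, A = 78.21 in², y = 5.2 in, Ī = 638.78 in⁴.
By symmetry the centroid is at mid-height, ȳ = 5.2 in.
All pieces are centred on the horizontal axis through the centroid, so I = ΣĪ (holes subtracted) = 148.62 in⁴.

I_xx ≈ 149 in⁴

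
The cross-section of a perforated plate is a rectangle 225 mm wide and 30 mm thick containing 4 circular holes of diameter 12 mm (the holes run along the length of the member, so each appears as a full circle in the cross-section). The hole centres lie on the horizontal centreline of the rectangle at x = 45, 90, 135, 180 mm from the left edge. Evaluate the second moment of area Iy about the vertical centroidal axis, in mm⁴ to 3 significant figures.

Break the section into simple shapes (no overlaps), measuring from the bottom-left corner of the bounding box.
Plate: 225 × 30, A = 6 750 mm², x = 112.5 mm, Ī = 28 476 563 mm⁴.
Hole 1 (subtracted): ⌀12, A = 113.1 mm², x = 45 mm, Ī = 1017.9 mm⁴.
Hole 2 (subtracted): ⌀12, A = 113.1 mm², x = 90 mm, Ī = 1017.9 mm⁴.
Hole 3 (subtracted): ⌀12, A = 113.1 mm², x = 135 mm, Ī = 1017.9 mm⁴.
Hole 4 (subtracted): ⌀12, A = 113.1 mm², x = 180 mm, Ī = 1017.9 mm⁴.
By symmetry the centroid is at mid-width, x̄ = 112.5 mm.
Transfer each piece to the vertical centroidal axis using Ī + A·d² with d = x − 112.5:
  plate: d = 0 mm → contributes +28 476 563 mm⁴
  hole 1: d = -67.5 mm → contributes −516 318 mm⁴
  hole 2: d = -22.5 mm → contributes −58 273 mm⁴
  hole 3: d = 22.5 mm → contributes −58 273 mm⁴
  hole 4: d = 67.5 mm → contributes −516 318 mm⁴
Total I = 27 327 380 mm⁴.

Iy ≈ 2.73 × 10⁷ mm⁴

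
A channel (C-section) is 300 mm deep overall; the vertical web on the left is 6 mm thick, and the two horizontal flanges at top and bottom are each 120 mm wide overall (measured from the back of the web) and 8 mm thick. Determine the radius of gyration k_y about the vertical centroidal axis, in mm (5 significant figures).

Treat the section as a set of non-overlapping primitives; coordinates are from the bounding-box lower-left.
Web: 6 × 300, A = 1 800 mm², x = 3 mm, Ī = 5 400 mm⁴.
Top flange (beyond web): 114 × 8, A = 912 mm², x = 63 mm, Ī = 987 696 mm⁴.
Bottom flange (beyond web): 114 × 8, A = 912 mm², x = 63 mm, Ī = 987 696 mm⁴.
Centroid: x̄ = ΣA·x / ΣA = 33.19868 mm.
Transfer each piece to the vertical centroidal axis using Ī + A·d² with d = x − 33.19868:
  web: d = -30.19868 mm → contributes +1 646 928 mm⁴
  top flange (beyond web): d = 29.80132 mm → contributes +1 797 660 mm⁴
  bottom flange (beyond web): d = 29.80132 mm → contributes +1 797 660 mm⁴
Total I = 5 242 249 mm⁴.
Radius of gyration: k = √(I/A) = √(5 242 249 / 3 624) = 38.03336 mm.

k_y ≈ 38.033 mm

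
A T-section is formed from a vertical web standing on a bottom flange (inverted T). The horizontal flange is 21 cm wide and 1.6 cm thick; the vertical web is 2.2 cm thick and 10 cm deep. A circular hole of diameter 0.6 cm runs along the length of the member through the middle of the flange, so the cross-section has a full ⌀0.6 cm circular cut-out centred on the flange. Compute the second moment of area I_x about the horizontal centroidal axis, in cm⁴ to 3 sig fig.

I_x ≈ 636 cm⁴

Decompose the section into non-overlapping parts with the origin at the bottom-left of its bounding rectangle.
Flange: 21 × 1.6, A = 33.6 cm², y = 0.8 cm, Ī = 7.168 cm⁴.
Web: 2.2 × 10, A = 22 cm², y = 6.6 cm, Ī = 183.33 cm⁴.
Hole (subtracted): ⌀0.6, A = 0.28274 cm², y = 0.8 cm, Ī = 0.0063617 cm⁴.
Centroid: ȳ = ΣA·y / ΣA = 3.1067 cm.
Transfer each piece to the horizontal centroidal axis using Ī + A·d² with d = y − 3.1067:
  flange: d = -2.3067 cm → contributes +185.95 cm⁴
  web: d = 3.4933 cm → contributes +451.8 cm⁴
  hole: d = -2.3067 cm → contributes −1.5108 cm⁴
Total I = 636.24 cm⁴.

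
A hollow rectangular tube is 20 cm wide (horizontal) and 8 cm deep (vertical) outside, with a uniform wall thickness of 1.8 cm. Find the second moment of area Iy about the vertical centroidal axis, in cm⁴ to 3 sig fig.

Iy ≈ 3720 cm⁴

Split into non-overlapping primitives; take the origin at the lower-left of the bounding box.
Outer rectangle: 20 × 8, A = 160 cm², x = 10 cm, Ī = 5333.3 cm⁴.
Inner void (subtracted): 16.4 × 4.4, A = 72.16 cm², x = 10 cm, Ī = 1617.3 cm⁴.
By symmetry the centroid is at mid-width, x̄ = 10 cm.
All pieces are centred on the vertical centroidal axis, so I = ΣĪ (holes subtracted) = 3 716 cm⁴.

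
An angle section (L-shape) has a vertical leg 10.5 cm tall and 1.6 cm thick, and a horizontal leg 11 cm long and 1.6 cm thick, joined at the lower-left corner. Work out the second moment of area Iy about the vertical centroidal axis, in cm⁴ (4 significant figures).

Split into non-overlapping primitives; take the origin at the lower-left of the bounding box.
Vertical leg: 1.6 × 10.5, A = 16.8 cm², x = 0.8 cm, Ī = 3.584 cm⁴.
Horizontal leg (remainder): 9.4 × 1.6, A = 15.04 cm², x = 6.3 cm, Ī = 110.745 cm⁴.
Centroid: x̄ = ΣA·x / ΣA = 3.39799 cm.
Transfer each piece to the vertical centroidal axis using Ī + A·d² with d = x − 3.39799:
  vertical leg: d = -2.59799 cm → contributes +116.976 cm⁴
  horizontal leg (remainder): d = 2.90201 cm → contributes +237.406 cm⁴
Total I = 354.383 cm⁴.

Iy ≈ 354.4 cm⁴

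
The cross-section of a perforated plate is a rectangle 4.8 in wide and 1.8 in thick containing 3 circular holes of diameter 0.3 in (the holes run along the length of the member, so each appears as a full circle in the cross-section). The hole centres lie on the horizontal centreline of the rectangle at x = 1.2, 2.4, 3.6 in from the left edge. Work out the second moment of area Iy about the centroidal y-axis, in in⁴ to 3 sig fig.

Decompose the section into non-overlapping parts with the origin at the bottom-left of its bounding rectangle.
Plate: 4.8 × 1.8, A = 8.64 in², x = 2.4 in, Ī = 16.589 in⁴.
Hole 1 (subtracted): ⌀0.3, A = 0.070686 in², x = 1.2 in, Ī = 0.00039761 in⁴.
Hole 2 (subtracted): ⌀0.3, A = 0.070686 in², x = 2.4 in, Ī = 0.00039761 in⁴.
Hole 3 (subtracted): ⌀0.3, A = 0.070686 in², x = 3.6 in, Ī = 0.00039761 in⁴.
By symmetry the centroid is at mid-width, x̄ = 2.4 in.
Transfer each piece to the centroidal y-axis using Ī + A·d² with d = x − 2.4:
  plate: d = 0 in → contributes +16.589 in⁴
  hole 1: d = -1.2 in → contributes −0.10219 in⁴
  hole 2: d = 0 in → contributes −0.00039761 in⁴
  hole 3: d = 1.2 in → contributes −0.10219 in⁴
Total I = 16.384 in⁴.

Iy ≈ 16.4 in⁴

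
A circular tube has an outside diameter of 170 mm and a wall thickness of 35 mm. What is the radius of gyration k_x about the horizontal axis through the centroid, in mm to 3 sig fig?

Decompose the section into non-overlapping parts with the origin at the bottom-left of its bounding rectangle.
Outer circle: ⌀170, A = 22 698 mm², y = 85 mm, Ī = 40 998 275 mm⁴.
Bore (subtracted): ⌀100, A = 7 854 mm², y = 85 mm, Ī = 4 908 739 mm⁴.
By symmetry the centroid is at mid-height, ȳ = 85 mm.
All pieces are centred on the horizontal axis through the centroid, so I = ΣĪ (holes subtracted) = 36 089 536 mm⁴.
Radius of gyration: k = √(I/A) = √(36 089 536 / 14 844) = 49.308 mm.

k_x ≈ 49.3 mm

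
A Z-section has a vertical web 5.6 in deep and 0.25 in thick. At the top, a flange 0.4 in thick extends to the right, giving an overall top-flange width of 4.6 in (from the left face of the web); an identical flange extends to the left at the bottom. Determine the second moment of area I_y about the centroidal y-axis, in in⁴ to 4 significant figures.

I_y ≈ 23.90 in⁴

Treat the section as a set of non-overlapping primitives; coordinates are from the bounding-box lower-left.
Web: 0.25 × 5.6, A = 1.4 in², x = 4.475 in, Ī = 0.00729167 in⁴.
Top flange (beyond web): 4.35 × 0.4, A = 1.74 in², x = 6.775 in, Ī = 2.74376 in⁴.
Bottom flange (beyond web): 4.35 × 0.4, A = 1.74 in², x = 2.175 in, Ī = 2.74376 in⁴.
Centroid: x̄ = ΣA·x / ΣA = 4.475 in.
Transfer each piece to the centroidal y-axis using Ī + A·d² with d = x − 4.475:
  web: d = 0 in → contributes +0.00729167 in⁴
  top flange (beyond web): d = 2.3 in → contributes +11.9484 in⁴
  bottom flange (beyond web): d = -2.3 in → contributes +11.9484 in⁴
Total I = 23.904 in⁴.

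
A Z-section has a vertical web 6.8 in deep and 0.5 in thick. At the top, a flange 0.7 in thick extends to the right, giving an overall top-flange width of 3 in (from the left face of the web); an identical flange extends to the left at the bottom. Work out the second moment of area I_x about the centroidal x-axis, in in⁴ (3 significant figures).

I_x ≈ 45.8 in⁴

Decompose the section into non-overlapping parts with the origin at the bottom-left of its bounding rectangle.
Web: 0.5 × 6.8, A = 3.4 in², y = 3.4 in, Ī = 13.101 in⁴.
Top flange (beyond web): 2.5 × 0.7, A = 1.75 in², y = 6.45 in, Ī = 0.071458 in⁴.
Bottom flange (beyond web): 2.5 × 0.7, A = 1.75 in², y = 0.35 in, Ī = 0.071458 in⁴.
Centroid: ȳ = ΣA·y / ΣA = 3.4 in.
Transfer each piece to the centroidal x-axis using Ī + A·d² with d = y − 3.4:
  web: d = 0 in → contributes +13.101 in⁴
  top flange (beyond web): d = 3.05 in → contributes +16.351 in⁴
  bottom flange (beyond web): d = -3.05 in → contributes +16.351 in⁴
Total I = 45.803 in⁴.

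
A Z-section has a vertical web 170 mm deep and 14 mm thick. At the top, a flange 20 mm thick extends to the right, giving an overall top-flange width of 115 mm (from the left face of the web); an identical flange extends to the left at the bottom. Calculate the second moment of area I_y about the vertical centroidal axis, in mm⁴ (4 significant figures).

Decompose the section into non-overlapping parts with the origin at the bottom-left of its bounding rectangle.
Web: 14 × 170, A = 2 380 mm², x = 108 mm, Ī = 38873.3 mm⁴.
Top flange (beyond web): 101 × 20, A = 2 020 mm², x = 165.5 mm, Ī = 1 717 168 mm⁴.
Bottom flange (beyond web): 101 × 20, A = 2 020 mm², x = 50.5 mm, Ī = 1 717 168 mm⁴.
Centroid: x̄ = ΣA·x / ΣA = 108 mm.
Transfer each piece to the vertical centroidal axis using Ī + A·d² with d = x − 108:
  web: d = 0 mm → contributes +38873.3 mm⁴
  top flange (beyond web): d = 57.5 mm → contributes +8 395 793 mm⁴
  bottom flange (beyond web): d = -57.5 mm → contributes +8 395 793 mm⁴
Total I = 16 830 460 mm⁴.

I_y ≈ 1.683 × 10⁷ mm⁴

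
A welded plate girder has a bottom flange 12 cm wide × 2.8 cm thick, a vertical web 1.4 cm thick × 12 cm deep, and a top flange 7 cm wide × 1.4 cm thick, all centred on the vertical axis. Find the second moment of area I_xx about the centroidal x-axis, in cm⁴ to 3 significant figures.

I_xx ≈ 1950 cm⁴

Split into non-overlapping primitives; take the origin at the lower-left of the bounding box.
Bottom plate: 12 × 2.8, A = 33.6 cm², y = 1.4 cm, Ī = 21.952 cm⁴.
Web plate: 1.4 × 12, A = 16.8 cm², y = 8.8 cm, Ī = 201.6 cm⁴.
Top plate: 7 × 1.4, A = 9.8 cm², y = 15.5 cm, Ī = 1.6007 cm⁴.
Centroid: ȳ = ΣA·y / ΣA = 5.7605 cm.
Transfer each piece to the centroidal x-axis using Ī + A·d² with d = y − 5.7605:
  bottom plate: d = -4.3605 cm → contributes +660.81 cm⁴
  web plate: d = 3.0395 cm → contributes +356.81 cm⁴
  top plate: d = 9.7395 cm → contributes +931.21 cm⁴
Total I = 1948.8 cm⁴.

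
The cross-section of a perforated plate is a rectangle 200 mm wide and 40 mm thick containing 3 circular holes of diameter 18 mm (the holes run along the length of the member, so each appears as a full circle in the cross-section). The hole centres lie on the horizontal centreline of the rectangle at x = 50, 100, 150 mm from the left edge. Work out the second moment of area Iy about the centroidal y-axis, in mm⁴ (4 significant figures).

Iy ≈ 2.538 × 10⁷ mm⁴

Split into non-overlapping primitives; take the origin at the lower-left of the bounding box.
Plate: 200 × 40, A = 8 000 mm², x = 100 mm, Ī = 26 666 667 mm⁴.
Hole 1 (subtracted): ⌀18, A = 254.469 mm², x = 50 mm, Ī = 5 153 mm⁴.
Hole 2 (subtracted): ⌀18, A = 254.469 mm², x = 100 mm, Ī = 5 153 mm⁴.
Hole 3 (subtracted): ⌀18, A = 254.469 mm², x = 150 mm, Ī = 5 153 mm⁴.
By symmetry the centroid is at mid-width, x̄ = 100 mm.
Transfer each piece to the centroidal y-axis using Ī + A·d² with d = x − 100:
  plate: d = 0 mm → contributes +26 666 667 mm⁴
  hole 1: d = -50 mm → contributes −641 326 mm⁴
  hole 2: d = 0 mm → contributes −5 153 mm⁴
  hole 3: d = 50 mm → contributes −641 326 mm⁴
Total I = 25 378 863 mm⁴.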